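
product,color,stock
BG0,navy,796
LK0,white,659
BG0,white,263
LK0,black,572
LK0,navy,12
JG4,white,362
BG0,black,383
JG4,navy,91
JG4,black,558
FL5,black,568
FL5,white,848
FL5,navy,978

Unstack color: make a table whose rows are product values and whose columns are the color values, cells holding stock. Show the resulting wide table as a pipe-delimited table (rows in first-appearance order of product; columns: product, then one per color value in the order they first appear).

Columns: product plus the 3 distinct color values (navy, white, black).
For example, row BG0 column navy takes stock=796 from the long row (BG0, navy).

| product | navy | white | black |
| BG0 | 796 | 263 | 383 |
| LK0 | 12 | 659 | 572 |
| JG4 | 91 | 362 | 558 |
| FL5 | 978 | 848 | 568 |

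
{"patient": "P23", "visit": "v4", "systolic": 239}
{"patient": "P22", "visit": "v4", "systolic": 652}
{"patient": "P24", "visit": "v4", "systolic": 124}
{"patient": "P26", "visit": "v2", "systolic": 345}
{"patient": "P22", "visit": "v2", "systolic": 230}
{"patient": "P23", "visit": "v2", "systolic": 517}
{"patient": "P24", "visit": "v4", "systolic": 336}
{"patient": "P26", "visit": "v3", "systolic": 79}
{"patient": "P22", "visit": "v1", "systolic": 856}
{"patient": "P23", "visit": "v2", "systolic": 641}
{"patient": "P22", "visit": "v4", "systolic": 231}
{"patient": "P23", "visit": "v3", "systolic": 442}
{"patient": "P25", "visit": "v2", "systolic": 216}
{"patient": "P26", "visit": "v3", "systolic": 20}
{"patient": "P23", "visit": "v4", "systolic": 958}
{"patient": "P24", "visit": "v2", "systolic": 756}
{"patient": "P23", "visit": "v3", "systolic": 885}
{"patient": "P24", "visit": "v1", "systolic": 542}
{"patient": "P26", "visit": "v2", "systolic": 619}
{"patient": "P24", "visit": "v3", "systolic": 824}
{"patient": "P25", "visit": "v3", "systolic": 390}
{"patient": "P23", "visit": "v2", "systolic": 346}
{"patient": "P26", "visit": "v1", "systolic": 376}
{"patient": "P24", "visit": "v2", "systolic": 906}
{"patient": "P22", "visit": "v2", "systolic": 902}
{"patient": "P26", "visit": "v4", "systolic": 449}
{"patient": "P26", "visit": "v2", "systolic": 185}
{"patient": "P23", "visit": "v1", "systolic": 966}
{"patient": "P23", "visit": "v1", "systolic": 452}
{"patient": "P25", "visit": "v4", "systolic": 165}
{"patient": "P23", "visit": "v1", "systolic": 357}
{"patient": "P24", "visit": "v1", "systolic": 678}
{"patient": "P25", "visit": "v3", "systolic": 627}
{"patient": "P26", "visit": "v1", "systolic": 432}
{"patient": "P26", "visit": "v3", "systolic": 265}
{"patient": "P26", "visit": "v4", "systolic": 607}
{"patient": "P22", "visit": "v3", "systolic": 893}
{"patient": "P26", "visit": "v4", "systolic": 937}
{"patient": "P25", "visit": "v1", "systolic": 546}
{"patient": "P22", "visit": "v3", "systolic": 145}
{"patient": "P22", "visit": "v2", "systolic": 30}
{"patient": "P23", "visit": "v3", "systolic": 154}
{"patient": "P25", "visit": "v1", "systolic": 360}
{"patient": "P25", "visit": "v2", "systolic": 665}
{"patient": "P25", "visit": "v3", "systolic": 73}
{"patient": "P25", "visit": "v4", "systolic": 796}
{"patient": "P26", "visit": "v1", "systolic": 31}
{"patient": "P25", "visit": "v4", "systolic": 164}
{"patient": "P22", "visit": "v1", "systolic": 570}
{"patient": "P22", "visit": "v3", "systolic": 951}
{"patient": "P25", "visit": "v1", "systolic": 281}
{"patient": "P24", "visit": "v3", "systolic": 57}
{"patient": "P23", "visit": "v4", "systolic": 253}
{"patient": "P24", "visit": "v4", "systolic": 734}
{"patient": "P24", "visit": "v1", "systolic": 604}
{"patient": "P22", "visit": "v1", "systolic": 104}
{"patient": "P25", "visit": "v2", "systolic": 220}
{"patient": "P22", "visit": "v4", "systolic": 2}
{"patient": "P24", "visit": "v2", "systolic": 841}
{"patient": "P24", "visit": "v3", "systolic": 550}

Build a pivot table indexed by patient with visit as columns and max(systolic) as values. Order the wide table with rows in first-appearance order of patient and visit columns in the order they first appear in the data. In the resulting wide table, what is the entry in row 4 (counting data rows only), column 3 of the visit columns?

265

With rows in first-appearance order of patient, row 4 is patient=P26. visit columns in first-appearance order: v4, v2, v3, v1; column 3 is v3.
Long rows with patient=P26, visit=v3: max(79, 20, 265) = 265.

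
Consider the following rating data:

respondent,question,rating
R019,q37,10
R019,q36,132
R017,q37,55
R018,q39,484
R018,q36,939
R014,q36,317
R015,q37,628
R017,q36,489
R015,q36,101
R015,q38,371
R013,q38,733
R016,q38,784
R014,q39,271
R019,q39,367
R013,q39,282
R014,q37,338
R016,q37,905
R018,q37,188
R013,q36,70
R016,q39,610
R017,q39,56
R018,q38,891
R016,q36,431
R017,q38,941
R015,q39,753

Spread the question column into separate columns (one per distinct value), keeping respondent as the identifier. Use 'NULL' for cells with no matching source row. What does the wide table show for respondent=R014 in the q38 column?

No long-format row has respondent=R014 and question=q38, so the cell is NULL.

NULL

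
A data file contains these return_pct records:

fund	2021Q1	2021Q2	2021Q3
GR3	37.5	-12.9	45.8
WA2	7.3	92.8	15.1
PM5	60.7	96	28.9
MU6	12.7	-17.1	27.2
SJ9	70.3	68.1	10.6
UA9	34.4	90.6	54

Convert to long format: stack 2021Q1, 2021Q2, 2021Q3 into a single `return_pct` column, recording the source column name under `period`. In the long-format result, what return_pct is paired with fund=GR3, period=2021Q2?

-12.9

Unpivoting turns each (fund, wide-column) pair into one long row.
The wide cell at row GR3, column 2021Q2 holds -12.9, so the long row (GR3, 2021Q2) has return_pct=-12.9.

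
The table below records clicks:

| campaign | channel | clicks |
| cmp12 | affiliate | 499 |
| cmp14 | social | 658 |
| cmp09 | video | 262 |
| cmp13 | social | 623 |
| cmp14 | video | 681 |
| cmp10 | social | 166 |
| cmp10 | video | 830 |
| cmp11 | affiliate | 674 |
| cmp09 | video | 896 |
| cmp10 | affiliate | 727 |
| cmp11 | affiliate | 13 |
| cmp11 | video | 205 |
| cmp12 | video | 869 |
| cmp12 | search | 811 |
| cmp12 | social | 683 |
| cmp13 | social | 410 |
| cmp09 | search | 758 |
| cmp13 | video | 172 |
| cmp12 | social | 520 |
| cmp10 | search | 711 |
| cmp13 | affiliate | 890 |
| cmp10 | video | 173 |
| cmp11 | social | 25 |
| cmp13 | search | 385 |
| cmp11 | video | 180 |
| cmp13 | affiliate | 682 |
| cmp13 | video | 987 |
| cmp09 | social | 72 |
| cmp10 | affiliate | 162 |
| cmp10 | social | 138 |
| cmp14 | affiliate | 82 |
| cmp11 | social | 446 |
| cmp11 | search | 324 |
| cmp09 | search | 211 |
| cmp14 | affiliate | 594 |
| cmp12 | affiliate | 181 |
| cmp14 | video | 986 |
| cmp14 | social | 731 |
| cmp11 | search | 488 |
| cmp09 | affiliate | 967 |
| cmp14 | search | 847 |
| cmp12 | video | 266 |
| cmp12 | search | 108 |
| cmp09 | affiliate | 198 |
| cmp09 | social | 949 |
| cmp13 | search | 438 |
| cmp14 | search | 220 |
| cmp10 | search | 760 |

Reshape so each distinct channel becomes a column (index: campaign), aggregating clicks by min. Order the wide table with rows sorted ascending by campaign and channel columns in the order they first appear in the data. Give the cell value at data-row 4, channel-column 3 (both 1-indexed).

With rows sorted ascending by campaign, row 4 is campaign=cmp12. channel columns in first-appearance order: affiliate, social, video, search; column 3 is video.
Long rows with campaign=cmp12, channel=video: min(869, 266) = 266.

266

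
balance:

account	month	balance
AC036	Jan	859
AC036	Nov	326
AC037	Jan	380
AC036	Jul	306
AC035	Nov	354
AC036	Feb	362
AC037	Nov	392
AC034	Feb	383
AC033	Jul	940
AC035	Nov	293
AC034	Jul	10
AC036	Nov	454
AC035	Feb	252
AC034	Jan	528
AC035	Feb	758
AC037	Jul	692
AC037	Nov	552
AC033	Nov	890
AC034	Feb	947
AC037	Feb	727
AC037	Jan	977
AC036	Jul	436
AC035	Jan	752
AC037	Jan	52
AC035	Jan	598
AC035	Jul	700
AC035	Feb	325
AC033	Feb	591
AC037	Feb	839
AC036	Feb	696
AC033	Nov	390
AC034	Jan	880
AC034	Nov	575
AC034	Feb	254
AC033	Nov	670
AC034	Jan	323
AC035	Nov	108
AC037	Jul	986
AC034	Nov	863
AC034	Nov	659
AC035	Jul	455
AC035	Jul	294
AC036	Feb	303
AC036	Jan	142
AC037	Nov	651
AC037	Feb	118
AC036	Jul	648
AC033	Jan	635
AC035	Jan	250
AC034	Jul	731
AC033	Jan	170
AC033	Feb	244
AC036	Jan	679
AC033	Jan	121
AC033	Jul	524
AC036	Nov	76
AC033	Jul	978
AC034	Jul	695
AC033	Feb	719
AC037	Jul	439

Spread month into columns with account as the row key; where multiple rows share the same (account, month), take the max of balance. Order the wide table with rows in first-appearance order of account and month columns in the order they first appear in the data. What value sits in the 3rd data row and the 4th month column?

758

With rows in first-appearance order of account, row 3 is account=AC035. month columns in first-appearance order: Jan, Nov, Jul, Feb; column 4 is Feb.
Long rows with account=AC035, month=Feb: max(252, 758, 325) = 758.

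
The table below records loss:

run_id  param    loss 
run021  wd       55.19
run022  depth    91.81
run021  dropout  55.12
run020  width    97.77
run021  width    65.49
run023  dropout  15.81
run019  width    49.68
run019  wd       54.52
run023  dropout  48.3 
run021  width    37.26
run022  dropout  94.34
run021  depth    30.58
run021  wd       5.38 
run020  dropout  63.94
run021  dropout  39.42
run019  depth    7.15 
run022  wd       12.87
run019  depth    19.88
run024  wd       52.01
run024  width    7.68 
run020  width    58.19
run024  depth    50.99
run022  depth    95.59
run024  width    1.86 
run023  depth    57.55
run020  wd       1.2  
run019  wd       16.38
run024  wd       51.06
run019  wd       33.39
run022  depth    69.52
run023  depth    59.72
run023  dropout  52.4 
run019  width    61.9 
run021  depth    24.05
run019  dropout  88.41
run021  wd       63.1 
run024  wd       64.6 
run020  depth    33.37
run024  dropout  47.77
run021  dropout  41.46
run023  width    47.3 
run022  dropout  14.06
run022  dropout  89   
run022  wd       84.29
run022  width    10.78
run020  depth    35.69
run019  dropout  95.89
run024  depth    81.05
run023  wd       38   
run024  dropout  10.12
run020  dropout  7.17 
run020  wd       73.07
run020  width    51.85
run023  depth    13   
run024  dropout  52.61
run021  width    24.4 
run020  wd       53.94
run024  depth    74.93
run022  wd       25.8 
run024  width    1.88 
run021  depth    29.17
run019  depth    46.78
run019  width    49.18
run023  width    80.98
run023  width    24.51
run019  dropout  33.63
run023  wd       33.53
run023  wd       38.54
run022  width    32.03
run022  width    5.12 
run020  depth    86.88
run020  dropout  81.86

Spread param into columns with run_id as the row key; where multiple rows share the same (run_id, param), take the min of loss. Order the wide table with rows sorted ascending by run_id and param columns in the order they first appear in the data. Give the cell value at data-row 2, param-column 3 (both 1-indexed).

7.17

With rows sorted ascending by run_id, row 2 is run_id=run020. param columns in first-appearance order: wd, depth, dropout, width; column 3 is dropout.
Long rows with run_id=run020, param=dropout: min(63.94, 7.17, 81.86) = 7.17.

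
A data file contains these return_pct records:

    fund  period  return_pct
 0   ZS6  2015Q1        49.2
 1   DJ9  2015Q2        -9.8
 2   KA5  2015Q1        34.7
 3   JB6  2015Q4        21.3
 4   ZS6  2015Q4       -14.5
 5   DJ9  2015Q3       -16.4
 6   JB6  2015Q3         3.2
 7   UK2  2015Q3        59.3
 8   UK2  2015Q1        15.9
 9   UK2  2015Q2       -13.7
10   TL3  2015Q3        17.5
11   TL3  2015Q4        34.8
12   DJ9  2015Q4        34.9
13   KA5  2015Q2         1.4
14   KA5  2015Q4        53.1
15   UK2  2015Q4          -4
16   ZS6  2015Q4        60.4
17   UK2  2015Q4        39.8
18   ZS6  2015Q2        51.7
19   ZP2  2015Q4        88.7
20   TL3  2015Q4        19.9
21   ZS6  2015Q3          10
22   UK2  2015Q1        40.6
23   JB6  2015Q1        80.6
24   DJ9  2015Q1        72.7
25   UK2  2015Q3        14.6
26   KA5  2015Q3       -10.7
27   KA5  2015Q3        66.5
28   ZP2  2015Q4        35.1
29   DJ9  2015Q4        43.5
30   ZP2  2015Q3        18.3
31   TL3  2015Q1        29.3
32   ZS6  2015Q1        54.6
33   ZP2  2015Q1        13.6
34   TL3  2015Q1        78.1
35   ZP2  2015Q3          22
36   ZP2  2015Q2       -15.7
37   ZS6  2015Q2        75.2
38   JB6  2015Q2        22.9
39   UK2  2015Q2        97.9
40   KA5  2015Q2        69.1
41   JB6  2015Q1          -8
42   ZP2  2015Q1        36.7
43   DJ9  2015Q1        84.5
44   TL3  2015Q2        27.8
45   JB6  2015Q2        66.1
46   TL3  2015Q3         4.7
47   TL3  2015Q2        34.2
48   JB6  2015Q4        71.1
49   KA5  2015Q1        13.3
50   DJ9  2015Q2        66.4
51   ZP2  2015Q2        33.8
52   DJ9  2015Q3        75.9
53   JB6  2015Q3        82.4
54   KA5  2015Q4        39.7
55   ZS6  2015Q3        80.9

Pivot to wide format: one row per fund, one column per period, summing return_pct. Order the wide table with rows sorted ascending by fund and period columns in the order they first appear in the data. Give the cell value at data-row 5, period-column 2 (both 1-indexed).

With rows sorted ascending by fund, row 5 is fund=UK2. period columns in first-appearance order: 2015Q1, 2015Q2, 2015Q4, 2015Q3; column 2 is 2015Q2.
Long rows with fund=UK2, period=2015Q2: -13.7 + 97.9 = 84.2.

84.2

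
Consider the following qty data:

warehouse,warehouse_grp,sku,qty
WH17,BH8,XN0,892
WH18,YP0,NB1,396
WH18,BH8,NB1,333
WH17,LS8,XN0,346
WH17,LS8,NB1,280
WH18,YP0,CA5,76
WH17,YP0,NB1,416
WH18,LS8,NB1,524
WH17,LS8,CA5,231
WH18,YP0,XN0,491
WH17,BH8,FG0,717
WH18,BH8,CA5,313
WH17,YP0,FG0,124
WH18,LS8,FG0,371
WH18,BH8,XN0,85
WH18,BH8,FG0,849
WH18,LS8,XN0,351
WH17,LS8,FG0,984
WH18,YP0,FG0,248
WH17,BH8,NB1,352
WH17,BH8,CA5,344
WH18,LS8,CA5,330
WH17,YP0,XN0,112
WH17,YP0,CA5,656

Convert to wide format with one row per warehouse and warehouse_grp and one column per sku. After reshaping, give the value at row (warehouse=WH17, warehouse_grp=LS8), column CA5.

231

Wide layout: rows indexed by warehouse and warehouse_grp, columns are the 4 distinct sku values (XN0, NB1, CA5, FG0).
Cell (warehouse=WH17, warehouse_grp=LS8, sku=CA5) draws from the long row where warehouse=WH17, warehouse_grp=LS8 and sku=CA5, which has qty=231.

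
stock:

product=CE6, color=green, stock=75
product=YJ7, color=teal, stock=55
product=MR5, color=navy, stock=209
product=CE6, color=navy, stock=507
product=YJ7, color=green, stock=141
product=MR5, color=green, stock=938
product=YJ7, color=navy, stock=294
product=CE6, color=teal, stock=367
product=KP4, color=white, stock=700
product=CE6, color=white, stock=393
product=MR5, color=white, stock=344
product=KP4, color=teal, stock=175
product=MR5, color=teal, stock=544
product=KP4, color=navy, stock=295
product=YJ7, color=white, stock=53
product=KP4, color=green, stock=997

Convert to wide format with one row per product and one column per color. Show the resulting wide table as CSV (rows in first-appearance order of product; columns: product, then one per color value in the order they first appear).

Columns: product plus the 4 distinct color values (green, teal, navy, white).
For example, row CE6 column green takes stock=75 from the long row (CE6, green).

product,green,teal,navy,white
CE6,75,367,507,393
YJ7,141,55,294,53
MR5,938,544,209,344
KP4,997,175,295,700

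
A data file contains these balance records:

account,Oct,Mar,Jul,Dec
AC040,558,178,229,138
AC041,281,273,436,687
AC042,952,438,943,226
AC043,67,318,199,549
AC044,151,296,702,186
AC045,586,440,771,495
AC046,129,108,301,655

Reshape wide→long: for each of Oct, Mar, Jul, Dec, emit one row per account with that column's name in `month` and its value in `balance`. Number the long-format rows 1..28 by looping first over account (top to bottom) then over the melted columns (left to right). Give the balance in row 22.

440

28 rows total (7 × 4). Row 22: index ⌊(22-1)/4⌋ = 5 into account → AC045; (22-1) mod 4 = 1 into the melted columns → Mar.
So row 22 is (AC045, Mar, 440); balance = 440.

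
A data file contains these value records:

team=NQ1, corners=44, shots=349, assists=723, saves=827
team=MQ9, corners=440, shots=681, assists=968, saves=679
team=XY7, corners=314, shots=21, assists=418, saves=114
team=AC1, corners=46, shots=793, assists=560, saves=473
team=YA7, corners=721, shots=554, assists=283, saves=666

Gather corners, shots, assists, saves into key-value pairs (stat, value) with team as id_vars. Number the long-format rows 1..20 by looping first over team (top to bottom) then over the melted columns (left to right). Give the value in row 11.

20 rows total (5 × 4). Row 11: index ⌊(11-1)/4⌋ = 2 into team → XY7; (11-1) mod 4 = 2 into the melted columns → assists.
So row 11 is (XY7, assists, 418); value = 418.

418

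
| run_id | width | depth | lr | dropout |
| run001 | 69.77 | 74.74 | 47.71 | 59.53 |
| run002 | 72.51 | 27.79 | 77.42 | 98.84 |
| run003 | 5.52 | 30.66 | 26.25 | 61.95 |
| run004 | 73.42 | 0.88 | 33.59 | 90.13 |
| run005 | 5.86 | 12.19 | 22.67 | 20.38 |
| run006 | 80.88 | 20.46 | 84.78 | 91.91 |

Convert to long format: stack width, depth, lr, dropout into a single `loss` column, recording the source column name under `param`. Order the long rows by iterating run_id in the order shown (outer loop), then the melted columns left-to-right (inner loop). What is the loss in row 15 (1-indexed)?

24 rows total (6 × 4). Row 15: index ⌊(15-1)/4⌋ = 3 into run_id → run004; (15-1) mod 4 = 2 into the melted columns → lr.
So row 15 is (run004, lr, 33.59); loss = 33.59.

33.59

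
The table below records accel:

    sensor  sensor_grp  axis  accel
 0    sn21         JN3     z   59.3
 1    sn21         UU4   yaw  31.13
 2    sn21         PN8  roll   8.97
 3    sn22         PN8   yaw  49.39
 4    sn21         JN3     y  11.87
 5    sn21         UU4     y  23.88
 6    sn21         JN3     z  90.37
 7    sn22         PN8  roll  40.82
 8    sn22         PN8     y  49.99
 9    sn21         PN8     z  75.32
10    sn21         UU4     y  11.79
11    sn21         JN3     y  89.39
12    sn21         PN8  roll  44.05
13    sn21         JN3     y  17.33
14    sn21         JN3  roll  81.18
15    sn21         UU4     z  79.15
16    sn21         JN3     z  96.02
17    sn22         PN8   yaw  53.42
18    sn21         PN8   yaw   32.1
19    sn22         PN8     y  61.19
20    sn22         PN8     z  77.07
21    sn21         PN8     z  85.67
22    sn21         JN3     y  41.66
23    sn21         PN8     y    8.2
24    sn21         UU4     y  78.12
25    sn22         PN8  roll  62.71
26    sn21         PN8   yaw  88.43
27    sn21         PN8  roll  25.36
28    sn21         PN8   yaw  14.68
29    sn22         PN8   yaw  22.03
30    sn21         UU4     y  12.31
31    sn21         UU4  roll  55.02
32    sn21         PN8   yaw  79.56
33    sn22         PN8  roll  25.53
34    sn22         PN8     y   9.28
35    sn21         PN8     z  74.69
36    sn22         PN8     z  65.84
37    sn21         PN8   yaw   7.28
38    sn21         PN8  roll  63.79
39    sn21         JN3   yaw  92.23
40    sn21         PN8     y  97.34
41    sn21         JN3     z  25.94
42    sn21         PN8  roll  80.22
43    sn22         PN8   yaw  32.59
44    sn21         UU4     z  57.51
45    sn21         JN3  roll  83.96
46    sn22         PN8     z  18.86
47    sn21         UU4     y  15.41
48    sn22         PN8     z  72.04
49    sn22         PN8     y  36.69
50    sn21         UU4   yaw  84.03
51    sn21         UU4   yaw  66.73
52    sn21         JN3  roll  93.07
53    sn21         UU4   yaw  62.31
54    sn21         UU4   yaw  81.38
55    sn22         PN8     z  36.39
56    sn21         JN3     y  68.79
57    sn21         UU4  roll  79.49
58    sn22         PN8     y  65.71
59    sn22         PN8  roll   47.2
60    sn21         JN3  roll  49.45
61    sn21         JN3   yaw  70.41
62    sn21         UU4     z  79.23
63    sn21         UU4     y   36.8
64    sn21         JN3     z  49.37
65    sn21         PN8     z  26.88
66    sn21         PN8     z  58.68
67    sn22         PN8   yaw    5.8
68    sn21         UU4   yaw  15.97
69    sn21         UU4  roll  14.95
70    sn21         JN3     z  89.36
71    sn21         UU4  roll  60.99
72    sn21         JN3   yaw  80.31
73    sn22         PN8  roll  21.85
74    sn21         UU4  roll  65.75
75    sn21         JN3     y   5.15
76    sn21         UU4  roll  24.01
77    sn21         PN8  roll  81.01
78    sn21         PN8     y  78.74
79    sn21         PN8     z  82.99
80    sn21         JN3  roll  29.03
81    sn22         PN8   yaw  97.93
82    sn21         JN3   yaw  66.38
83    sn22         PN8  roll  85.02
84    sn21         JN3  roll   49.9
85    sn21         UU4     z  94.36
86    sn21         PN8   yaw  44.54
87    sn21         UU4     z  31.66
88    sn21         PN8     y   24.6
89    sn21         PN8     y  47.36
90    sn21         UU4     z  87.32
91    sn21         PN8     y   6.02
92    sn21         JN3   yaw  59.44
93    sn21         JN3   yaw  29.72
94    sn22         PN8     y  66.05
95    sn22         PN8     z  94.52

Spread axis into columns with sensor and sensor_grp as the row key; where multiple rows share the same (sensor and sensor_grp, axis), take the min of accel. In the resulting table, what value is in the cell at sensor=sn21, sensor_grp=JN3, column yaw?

Rows with sensor=sn21, sensor_grp=JN3 and axis=yaw: accel values are 92.23, 70.41, 80.31, 66.38, 59.44, 29.72.
min(92.23, 70.41, 80.31, 66.38, 59.44, 29.72) = 29.72.

29.72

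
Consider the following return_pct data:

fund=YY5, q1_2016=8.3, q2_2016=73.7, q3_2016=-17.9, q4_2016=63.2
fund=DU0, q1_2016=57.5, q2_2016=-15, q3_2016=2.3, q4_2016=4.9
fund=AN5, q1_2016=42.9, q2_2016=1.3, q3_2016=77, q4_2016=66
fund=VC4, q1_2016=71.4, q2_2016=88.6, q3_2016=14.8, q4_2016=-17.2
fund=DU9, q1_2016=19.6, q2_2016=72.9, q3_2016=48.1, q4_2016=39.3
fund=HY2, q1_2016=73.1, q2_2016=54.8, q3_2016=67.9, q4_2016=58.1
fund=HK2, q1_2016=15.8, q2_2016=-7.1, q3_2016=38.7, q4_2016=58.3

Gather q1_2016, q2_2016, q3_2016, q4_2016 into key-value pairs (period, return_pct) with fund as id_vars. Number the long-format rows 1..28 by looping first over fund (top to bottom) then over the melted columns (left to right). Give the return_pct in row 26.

28 rows total (7 × 4). Row 26: index ⌊(26-1)/4⌋ = 6 into fund → HK2; (26-1) mod 4 = 1 into the melted columns → q2_2016.
So row 26 is (HK2, q2_2016, -7.1); return_pct = -7.1.

-7.1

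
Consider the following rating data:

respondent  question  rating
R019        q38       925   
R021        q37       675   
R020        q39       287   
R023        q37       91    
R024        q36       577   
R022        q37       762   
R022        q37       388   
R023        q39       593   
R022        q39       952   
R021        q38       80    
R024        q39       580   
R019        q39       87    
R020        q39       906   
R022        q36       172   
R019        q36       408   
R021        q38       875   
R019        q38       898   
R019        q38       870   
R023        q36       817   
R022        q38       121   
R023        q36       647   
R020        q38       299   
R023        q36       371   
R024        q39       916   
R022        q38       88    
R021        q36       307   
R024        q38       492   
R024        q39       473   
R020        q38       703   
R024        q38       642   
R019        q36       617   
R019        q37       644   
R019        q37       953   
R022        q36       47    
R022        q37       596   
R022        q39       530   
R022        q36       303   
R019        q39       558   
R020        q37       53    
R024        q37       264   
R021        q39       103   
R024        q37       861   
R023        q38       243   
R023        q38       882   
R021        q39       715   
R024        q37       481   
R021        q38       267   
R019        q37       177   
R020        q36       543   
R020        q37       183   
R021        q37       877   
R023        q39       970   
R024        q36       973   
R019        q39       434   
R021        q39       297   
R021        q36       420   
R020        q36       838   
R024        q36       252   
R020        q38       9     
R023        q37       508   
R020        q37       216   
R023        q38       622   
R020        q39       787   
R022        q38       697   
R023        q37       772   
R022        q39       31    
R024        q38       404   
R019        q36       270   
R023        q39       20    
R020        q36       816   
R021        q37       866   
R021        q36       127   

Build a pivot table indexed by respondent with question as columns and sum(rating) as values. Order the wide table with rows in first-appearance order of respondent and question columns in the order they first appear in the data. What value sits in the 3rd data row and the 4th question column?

With rows in first-appearance order of respondent, row 3 is respondent=R020. question columns in first-appearance order: q38, q37, q39, q36; column 4 is q36.
Long rows with respondent=R020, question=q36: 543 + 838 + 816 = 2197.

2197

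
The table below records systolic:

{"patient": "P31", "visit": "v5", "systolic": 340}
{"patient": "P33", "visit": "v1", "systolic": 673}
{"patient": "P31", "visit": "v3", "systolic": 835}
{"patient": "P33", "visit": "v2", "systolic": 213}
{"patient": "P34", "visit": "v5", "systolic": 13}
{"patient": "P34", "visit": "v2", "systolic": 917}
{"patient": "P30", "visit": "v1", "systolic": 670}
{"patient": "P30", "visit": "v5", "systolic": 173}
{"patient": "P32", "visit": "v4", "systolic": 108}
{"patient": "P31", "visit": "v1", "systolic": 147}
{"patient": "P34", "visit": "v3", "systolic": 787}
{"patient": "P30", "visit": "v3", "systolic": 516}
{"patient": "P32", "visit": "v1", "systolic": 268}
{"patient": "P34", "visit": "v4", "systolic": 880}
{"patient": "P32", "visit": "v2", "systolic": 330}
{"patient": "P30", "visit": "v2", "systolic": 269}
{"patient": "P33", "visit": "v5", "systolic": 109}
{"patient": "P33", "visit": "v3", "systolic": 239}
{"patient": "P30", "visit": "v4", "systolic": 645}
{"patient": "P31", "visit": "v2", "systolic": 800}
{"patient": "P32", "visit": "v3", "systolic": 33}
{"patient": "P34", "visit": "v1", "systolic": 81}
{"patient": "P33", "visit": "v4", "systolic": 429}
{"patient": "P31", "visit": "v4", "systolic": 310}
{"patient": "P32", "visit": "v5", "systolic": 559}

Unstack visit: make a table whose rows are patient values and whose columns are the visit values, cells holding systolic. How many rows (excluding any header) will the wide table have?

5

5 distinct patient values → 5 rows.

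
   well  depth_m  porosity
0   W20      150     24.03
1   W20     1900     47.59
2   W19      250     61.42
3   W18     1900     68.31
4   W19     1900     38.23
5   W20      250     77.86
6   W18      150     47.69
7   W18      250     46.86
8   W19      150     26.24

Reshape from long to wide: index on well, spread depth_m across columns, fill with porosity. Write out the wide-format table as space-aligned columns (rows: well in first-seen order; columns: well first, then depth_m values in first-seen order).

Columns: well plus the 3 distinct depth_m values (150, 1900, 250).
For example, row W20 column 150 takes porosity=24.03 from the long row (W20, 150).

well  150    1900   250  
W20   24.03  47.59  77.86
W19   26.24  38.23  61.42
W18   47.69  68.31  46.86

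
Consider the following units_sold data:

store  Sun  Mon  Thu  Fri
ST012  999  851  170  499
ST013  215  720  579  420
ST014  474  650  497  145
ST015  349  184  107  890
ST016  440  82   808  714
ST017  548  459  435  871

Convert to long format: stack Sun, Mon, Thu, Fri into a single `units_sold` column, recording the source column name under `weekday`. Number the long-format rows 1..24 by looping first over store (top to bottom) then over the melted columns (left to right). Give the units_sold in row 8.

420

24 rows total (6 × 4). Row 8: index ⌊(8-1)/4⌋ = 1 into store → ST013; (8-1) mod 4 = 3 into the melted columns → Fri.
So row 8 is (ST013, Fri, 420); units_sold = 420.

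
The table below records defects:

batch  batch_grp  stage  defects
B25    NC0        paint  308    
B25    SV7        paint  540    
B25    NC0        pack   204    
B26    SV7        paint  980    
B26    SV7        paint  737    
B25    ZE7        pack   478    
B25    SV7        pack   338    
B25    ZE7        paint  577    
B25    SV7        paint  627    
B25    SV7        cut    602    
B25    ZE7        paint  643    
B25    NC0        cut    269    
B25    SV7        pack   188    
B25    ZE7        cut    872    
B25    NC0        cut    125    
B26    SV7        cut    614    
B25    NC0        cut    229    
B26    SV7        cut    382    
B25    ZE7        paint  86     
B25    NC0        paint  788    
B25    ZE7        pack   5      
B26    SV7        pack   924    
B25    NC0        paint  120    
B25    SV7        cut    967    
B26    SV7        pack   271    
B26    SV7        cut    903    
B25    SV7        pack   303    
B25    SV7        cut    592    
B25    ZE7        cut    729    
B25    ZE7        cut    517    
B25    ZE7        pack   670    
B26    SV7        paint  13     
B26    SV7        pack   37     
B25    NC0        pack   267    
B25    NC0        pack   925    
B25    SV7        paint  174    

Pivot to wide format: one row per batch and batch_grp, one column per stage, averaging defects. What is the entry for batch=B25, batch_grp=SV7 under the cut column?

720.33

Rows with batch=B25, batch_grp=SV7 and stage=cut: defects values are 602, 967, 592.
(602 + 967 + 592) / 3 = 720.33.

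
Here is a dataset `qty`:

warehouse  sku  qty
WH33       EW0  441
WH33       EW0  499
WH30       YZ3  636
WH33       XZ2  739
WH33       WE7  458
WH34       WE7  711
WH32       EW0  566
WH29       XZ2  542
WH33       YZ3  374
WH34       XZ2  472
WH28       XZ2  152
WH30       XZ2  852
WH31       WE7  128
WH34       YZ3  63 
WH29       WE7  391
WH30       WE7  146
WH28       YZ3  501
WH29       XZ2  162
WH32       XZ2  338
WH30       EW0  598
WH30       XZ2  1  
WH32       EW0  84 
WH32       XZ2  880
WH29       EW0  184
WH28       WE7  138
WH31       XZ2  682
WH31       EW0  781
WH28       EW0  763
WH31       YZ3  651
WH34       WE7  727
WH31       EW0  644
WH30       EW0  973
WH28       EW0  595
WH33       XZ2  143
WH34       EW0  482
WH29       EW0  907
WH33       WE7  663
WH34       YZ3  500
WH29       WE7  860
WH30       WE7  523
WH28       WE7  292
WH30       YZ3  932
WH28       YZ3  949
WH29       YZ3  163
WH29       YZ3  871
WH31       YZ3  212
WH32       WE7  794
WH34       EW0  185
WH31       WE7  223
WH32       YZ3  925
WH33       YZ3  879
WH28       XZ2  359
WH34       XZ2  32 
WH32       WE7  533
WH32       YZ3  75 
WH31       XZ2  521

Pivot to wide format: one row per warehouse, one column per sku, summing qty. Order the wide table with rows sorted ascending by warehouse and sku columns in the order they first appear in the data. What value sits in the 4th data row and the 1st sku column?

1425

With rows sorted ascending by warehouse, row 4 is warehouse=WH31. sku columns in first-appearance order: EW0, YZ3, XZ2, WE7; column 1 is EW0.
Long rows with warehouse=WH31, sku=EW0: 781 + 644 = 1425.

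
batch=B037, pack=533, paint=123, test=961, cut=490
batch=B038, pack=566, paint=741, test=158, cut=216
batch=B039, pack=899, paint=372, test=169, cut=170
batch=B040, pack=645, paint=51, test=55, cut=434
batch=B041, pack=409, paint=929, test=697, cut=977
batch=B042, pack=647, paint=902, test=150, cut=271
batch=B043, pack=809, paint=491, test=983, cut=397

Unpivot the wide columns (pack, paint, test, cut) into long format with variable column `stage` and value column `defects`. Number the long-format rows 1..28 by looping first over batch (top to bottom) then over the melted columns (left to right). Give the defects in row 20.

977

28 rows total (7 × 4). Row 20: index ⌊(20-1)/4⌋ = 4 into batch → B041; (20-1) mod 4 = 3 into the melted columns → cut.
So row 20 is (B041, cut, 977); defects = 977.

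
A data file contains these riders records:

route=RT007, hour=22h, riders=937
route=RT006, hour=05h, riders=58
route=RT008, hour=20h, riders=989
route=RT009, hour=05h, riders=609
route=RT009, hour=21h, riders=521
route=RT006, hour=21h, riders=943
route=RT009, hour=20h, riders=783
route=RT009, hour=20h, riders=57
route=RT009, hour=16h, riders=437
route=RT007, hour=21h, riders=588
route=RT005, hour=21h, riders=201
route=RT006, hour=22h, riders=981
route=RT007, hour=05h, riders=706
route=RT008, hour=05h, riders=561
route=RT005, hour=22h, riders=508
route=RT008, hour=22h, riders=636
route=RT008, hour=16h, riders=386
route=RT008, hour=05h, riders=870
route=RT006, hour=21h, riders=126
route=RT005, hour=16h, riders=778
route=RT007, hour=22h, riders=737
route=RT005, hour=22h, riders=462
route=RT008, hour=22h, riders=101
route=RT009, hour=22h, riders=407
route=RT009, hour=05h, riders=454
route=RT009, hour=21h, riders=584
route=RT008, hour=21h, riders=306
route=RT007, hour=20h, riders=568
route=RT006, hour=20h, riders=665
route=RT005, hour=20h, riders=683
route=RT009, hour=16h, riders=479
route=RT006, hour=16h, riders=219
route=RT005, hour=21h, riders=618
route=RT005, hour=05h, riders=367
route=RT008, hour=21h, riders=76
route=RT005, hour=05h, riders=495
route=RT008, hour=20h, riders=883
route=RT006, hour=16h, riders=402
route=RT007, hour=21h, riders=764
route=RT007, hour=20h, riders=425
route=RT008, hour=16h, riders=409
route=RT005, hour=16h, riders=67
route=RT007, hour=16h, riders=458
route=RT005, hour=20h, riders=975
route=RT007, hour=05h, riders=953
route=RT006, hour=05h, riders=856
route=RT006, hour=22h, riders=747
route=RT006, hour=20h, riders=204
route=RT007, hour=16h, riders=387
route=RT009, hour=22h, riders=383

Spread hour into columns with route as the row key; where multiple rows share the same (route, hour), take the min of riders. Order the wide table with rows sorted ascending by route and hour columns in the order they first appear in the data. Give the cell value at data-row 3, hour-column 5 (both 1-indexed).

With rows sorted ascending by route, row 3 is route=RT007. hour columns in first-appearance order: 22h, 05h, 20h, 21h, 16h; column 5 is 16h.
Long rows with route=RT007, hour=16h: min(458, 387) = 387.

387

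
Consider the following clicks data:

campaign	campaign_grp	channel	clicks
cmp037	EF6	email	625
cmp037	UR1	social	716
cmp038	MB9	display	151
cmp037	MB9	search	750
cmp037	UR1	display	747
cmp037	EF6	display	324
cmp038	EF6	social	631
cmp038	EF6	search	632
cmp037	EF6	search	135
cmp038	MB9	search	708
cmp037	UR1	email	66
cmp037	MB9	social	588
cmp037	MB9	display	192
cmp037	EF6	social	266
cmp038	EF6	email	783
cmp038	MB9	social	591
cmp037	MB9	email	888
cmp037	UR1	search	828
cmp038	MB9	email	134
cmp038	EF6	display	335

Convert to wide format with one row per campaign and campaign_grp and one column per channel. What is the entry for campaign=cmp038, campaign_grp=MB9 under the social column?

Wide layout: rows indexed by campaign and campaign_grp, columns are the 4 distinct channel values (email, social, display, search).
Cell (campaign=cmp038, campaign_grp=MB9, channel=social) draws from the long row where campaign=cmp038, campaign_grp=MB9 and channel=social, which has clicks=591.

591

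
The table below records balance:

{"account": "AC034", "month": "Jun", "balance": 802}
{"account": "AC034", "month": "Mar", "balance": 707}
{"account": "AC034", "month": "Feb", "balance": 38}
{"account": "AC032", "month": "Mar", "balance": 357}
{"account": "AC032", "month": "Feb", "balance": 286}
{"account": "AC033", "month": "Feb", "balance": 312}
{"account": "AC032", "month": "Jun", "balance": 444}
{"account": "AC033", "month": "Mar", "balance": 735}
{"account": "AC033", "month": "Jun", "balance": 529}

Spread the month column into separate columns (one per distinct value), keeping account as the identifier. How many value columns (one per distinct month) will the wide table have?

3

3 distinct month values: Feb, Jun, Mar.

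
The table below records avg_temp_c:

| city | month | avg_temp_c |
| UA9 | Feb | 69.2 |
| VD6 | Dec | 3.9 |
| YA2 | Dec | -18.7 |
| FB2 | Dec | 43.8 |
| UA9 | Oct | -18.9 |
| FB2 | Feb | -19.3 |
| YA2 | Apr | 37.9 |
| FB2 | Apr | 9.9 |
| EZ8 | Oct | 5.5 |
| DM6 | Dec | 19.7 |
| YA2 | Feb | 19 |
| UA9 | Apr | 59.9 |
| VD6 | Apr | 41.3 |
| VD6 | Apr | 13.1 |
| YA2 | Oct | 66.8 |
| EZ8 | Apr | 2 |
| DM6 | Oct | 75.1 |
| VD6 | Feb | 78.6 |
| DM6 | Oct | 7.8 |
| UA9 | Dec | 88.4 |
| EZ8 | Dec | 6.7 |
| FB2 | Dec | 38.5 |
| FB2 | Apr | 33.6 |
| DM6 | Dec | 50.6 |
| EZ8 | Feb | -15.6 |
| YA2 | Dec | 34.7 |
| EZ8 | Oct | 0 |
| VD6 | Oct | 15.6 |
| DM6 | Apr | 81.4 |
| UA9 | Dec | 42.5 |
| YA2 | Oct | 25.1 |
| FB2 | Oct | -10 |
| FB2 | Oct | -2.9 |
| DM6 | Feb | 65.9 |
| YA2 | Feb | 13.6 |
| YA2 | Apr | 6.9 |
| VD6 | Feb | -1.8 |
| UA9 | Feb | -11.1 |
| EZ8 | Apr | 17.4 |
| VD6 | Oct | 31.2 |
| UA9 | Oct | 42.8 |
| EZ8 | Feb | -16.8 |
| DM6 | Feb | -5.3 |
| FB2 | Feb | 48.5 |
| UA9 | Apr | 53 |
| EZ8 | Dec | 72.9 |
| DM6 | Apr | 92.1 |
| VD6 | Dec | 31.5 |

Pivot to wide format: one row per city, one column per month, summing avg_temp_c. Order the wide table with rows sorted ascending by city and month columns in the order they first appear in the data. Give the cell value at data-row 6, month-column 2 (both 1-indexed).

With rows sorted ascending by city, row 6 is city=YA2. month columns in first-appearance order: Feb, Dec, Oct, Apr; column 2 is Dec.
Long rows with city=YA2, month=Dec: -18.7 + 34.7 = 16.

16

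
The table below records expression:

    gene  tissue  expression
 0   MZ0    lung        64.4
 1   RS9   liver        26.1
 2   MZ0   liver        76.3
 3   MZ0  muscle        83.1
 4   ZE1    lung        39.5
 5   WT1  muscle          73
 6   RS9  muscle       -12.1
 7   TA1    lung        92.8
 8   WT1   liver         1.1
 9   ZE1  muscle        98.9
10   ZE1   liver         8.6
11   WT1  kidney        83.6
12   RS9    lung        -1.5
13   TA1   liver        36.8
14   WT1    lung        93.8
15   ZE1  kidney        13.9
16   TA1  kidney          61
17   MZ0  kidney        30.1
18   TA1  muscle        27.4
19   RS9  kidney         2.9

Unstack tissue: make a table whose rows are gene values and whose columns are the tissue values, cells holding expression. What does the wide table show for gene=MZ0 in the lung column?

64.4

Wide layout: rows indexed by gene, columns are the 4 distinct tissue values (lung, liver, muscle, kidney).
Cell (gene=MZ0, tissue=lung) draws from the long row where gene=MZ0 and tissue=lung, which has expression=64.4.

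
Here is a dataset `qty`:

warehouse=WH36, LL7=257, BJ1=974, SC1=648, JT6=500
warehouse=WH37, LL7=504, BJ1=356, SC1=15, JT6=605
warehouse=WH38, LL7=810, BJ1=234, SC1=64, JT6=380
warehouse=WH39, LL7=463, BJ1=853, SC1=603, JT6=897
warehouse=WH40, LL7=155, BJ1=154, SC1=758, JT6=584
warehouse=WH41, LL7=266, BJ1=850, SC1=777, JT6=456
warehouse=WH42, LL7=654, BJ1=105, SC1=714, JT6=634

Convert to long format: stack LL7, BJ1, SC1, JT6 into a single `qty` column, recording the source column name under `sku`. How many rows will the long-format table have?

7 warehouse values × 4 melted columns = 28 rows.

28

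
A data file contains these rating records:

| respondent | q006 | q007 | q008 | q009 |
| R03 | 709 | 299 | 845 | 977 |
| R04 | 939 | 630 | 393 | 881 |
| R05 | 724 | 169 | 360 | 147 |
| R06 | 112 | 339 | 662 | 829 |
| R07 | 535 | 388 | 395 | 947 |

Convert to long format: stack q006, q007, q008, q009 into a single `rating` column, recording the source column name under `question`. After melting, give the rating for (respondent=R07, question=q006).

Unpivoting turns each (respondent, wide-column) pair into one long row.
The wide cell at row R07, column q006 holds 535, so the long row (R07, q006) has rating=535.

535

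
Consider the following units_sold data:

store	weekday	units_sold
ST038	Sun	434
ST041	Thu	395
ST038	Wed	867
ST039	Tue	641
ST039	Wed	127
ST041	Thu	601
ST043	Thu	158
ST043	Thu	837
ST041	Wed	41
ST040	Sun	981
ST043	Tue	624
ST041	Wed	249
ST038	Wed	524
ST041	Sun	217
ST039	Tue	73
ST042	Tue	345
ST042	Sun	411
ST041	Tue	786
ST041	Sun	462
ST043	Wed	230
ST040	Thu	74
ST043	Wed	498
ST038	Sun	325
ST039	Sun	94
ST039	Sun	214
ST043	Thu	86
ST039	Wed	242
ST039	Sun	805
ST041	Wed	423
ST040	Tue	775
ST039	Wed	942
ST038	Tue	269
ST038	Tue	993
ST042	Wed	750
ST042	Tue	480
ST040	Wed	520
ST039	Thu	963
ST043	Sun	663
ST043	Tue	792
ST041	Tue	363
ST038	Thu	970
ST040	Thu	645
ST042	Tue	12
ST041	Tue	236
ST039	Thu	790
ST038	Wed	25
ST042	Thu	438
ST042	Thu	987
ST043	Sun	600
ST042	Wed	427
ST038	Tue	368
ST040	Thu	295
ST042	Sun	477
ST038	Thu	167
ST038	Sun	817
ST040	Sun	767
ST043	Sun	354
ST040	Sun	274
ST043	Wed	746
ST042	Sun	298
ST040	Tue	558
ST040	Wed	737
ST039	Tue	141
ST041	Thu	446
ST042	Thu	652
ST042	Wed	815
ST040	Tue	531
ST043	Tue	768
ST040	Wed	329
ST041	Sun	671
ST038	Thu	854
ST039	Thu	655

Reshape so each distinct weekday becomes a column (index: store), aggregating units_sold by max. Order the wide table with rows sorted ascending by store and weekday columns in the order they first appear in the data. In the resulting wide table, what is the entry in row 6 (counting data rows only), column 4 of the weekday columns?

With rows sorted ascending by store, row 6 is store=ST043. weekday columns in first-appearance order: Sun, Thu, Wed, Tue; column 4 is Tue.
Long rows with store=ST043, weekday=Tue: max(624, 792, 768) = 792.

792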